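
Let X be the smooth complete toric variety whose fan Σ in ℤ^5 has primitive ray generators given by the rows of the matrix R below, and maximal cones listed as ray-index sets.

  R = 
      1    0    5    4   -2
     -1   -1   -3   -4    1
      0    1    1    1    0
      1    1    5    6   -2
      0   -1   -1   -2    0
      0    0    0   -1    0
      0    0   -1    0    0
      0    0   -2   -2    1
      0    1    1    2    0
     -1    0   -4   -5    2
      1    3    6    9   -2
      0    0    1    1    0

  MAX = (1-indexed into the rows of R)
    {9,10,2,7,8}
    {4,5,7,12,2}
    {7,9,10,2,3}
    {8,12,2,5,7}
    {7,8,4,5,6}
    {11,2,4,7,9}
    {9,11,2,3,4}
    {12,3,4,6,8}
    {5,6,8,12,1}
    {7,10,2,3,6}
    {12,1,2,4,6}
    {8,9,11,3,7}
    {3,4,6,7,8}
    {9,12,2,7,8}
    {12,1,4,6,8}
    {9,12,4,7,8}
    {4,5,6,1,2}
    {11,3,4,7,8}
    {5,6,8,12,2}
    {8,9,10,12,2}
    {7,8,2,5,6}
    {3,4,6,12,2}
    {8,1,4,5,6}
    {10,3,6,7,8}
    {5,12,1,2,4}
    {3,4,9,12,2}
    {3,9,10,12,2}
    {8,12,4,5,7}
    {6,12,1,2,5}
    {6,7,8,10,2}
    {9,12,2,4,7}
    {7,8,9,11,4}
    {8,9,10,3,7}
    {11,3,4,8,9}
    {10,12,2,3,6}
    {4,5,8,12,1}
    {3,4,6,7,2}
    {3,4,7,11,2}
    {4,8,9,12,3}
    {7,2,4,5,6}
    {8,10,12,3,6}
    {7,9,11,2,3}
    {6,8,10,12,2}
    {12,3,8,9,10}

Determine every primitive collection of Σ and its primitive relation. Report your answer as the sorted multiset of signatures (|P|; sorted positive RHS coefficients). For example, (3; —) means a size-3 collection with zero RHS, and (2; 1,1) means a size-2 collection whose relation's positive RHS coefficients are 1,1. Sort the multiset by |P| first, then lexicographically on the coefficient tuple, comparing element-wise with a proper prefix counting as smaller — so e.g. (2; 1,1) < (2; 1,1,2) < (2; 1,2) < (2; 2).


23 minimal non-faces of Δ(Σ) (on 12 rays):

  {5,9}:  v_{5} + v_{9} = 0 — sig = (2; —)
  {3,5}:  v_{3} + v_{5} = v_{6} — sig = (2; 1)
  {4,10}:  v_{4} + v_{10} = v_{3} — sig = (2; 1)
  {6,9}:  v_{6} + v_{9} = v_{3} — sig = (2; 1)
  {1,7}:  v_{1} + v_{7} = v_{4} + v_{5} — sig = (2; 1,1)
  {1,9}:  v_{1} + v_{9} = v_{4} + v_{6} + v_{12} — sig = (2; 1,1,1)
  {5,10}:  v_{5} + v_{10} = v_{2} + v_{6} + v_{8} — sig = (2; 1,1,1)
  {5,11}:  v_{5} + v_{11} = v_{3} + v_{4} + v_{7} — sig = (2; 1,1,1)
  {1,3}:  v_{1} + v_{3} = v_{4} + 2·v_{6} + v_{12} — sig = (2; 1,1,2)
  {6,11}:  v_{6} + v_{11} = 2·v_{3} + v_{4} + v_{7} — sig = (2; 1,1,2)
  {10,11}:  v_{10} + v_{11} = 2·v_{3} + v_{7} + v_{9} — sig = (2; 1,1,2)
  {1,10}:  v_{1} + v_{10} = 2·v_{6} + v_{12} — sig = (2; 1,2)
  {1,11}:  v_{1} + v_{11} = v_{3} + 2·v_{4} — sig = (2; 1,2)
  {11,12}:  v_{11} + v_{12} = v_{4} + 2·v_{9} — sig = (2; 1,2)
  {2,4,8}:  v_{2} + v_{4} + v_{8} = 0 — sig = (3; —)
  {6,7,12}:  v_{6} + v_{7} + v_{12} = 0 — sig = (3; —)
  {2,3,8}:  v_{2} + v_{3} + v_{8} = v_{10} — sig = (3; 1)
  {3,7,12}:  v_{3} + v_{7} + v_{12} = v_{9} — sig = (3; 1)
  {1,2,8}:  v_{1} + v_{2} + v_{8} = v_{5} + v_{6} + v_{12} — sig = (3; 1,1,1)
  {2,8,11}:  v_{2} + v_{8} + v_{11} = v_{3} + v_{7} + v_{9} — sig = (3; 1,1,1)
  {7,10,12}:  v_{7} + v_{10} + v_{12} = v_{2} + v_{8} + v_{9} — sig = (3; 1,1,1)
  {3,4,7,9}:  v_{3} + v_{4} + v_{7} + v_{9} = v_{11} — sig = (4; 1)
  {4,5,6,12}:  v_{4} + v_{5} + v_{6} + v_{12} = v_{1} — sig = (4; 1)

Hence PRS(X_Σ) =
[(2; —), (2; 1), (2; 1), (2; 1), (2; 1,1), (2; 1,1,1), (2; 1,1,1), (2; 1,1,1), (2; 1,1,2), (2; 1,1,2), (2; 1,1,2), (2; 1,2), (2; 1,2), (2; 1,2), (3; —), (3; —), (3; 1), (3; 1), (3; 1,1,1), (3; 1,1,1), (3; 1,1,1), (4; 1), (4; 1)]


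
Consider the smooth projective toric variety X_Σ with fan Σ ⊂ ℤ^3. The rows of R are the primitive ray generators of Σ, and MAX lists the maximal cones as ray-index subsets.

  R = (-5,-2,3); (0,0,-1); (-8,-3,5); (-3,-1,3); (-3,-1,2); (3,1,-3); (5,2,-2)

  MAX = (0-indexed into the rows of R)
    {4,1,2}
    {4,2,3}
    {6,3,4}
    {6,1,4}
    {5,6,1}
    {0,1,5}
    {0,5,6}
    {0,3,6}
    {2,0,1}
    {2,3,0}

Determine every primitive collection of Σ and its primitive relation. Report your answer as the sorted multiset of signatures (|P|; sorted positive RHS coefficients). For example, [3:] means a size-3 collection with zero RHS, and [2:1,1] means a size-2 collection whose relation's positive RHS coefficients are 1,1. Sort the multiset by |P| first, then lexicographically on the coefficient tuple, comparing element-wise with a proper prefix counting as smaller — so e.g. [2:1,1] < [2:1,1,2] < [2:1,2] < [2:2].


7 collections generate NE(X_Σ); each relation:

  P = {3,5}:  v_{3} + v_{5} = 0  →  sig = [2:]
  P = {0,4}:  v_{0} + v_{4} = v_{2}  →  sig = [2:1]
  P = {1,3}:  v_{1} + v_{3} = v_{4}  →  sig = [2:1]
  P = {2,6}:  v_{2} + v_{6} = v_{3}  →  sig = [2:1]
  P = {4,5}:  v_{4} + v_{5} = v_{1}  →  sig = [2:1]
  P = {2,5}:  v_{2} + v_{5} = v_{0} + v_{1}  →  sig = [2:1,1]
  P = {0,1,6}:  v_{0} + v_{1} + v_{6} = 0  →  sig = [3:]

Signatures (|P|; sorted positive RHS coefficients), sorted:
{ [2:],  [2:1] ×4,  [2:1,1],  [3:] }


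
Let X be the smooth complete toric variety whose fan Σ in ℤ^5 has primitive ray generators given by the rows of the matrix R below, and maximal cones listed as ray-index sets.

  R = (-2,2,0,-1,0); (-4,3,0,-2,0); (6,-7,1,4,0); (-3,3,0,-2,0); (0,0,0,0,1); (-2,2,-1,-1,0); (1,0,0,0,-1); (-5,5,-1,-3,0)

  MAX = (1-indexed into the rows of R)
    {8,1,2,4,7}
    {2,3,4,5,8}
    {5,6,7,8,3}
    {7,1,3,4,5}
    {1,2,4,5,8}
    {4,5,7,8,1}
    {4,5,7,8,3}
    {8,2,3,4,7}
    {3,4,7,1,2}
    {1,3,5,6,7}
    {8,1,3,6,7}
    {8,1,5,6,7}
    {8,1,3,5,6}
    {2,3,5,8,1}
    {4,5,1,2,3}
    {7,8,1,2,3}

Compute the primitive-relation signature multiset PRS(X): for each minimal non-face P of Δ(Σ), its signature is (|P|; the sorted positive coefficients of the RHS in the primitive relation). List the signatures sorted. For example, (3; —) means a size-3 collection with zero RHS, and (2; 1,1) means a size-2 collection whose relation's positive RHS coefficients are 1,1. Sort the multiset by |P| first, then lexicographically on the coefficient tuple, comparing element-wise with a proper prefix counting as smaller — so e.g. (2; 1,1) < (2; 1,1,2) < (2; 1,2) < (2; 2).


Σ has 5 primitive collections:

  P = {4,6}:  v_{4} + v_{6} = v_{8}  so sig = (2; 1)
  P = {2,6}:  v_{2} + v_{6} = v_{1} + v_{3} + 2·v_{8}  so sig = (2; 1,1,2)
  P = {2,5,7}:  v_{2} + v_{5} + v_{7} = v_{4}  so sig = (3; 1)
  P = {1,3,4,8}:  v_{1} + v_{3} + v_{4} + v_{8} = v_{2}  so sig = (4; 1)
  P = {1,3,5,7,8}:  v_{1} + v_{3} + v_{5} + v_{7} + v_{8} = 0  so sig = (5; —)

Hence PRS(X_Σ) =
    |P|=2: 2 collections, coeffs (1), (1,1,2)
    |P|=3: 1 collection, coeffs (1)
    |P|=4: 1 collection, coeffs (1)
    |P|=5: 1 collection, coeffs ()


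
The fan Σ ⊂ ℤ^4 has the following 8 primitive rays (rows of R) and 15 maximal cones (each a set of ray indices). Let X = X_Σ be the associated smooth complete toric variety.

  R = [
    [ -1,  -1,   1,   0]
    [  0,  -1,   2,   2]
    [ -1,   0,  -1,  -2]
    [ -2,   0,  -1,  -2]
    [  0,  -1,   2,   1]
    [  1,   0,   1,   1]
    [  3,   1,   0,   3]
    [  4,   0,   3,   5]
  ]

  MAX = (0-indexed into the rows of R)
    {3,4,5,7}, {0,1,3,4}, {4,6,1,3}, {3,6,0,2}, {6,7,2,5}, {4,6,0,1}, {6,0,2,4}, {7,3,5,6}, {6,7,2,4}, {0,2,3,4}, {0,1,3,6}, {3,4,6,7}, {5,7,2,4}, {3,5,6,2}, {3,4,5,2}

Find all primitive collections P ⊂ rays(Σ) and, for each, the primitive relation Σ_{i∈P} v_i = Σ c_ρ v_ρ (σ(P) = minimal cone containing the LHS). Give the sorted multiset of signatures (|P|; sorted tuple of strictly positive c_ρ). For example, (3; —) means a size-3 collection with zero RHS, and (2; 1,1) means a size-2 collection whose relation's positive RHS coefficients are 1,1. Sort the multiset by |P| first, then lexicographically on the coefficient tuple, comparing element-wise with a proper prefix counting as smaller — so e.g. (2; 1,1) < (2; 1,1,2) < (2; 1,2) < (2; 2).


Minimal non-faces — 9 found among 8 rays, 15 max cones:

  P={0,5}:  v_{0} + v_{5} = v_{4}  →  sig = (2; 1)
  P={1,2}:  v_{1} + v_{2} = v_{0}  →  sig = (2; 1)
  P={1,5}:  v_{1} + v_{5} = v_{3} + 2·v_{4} + v_{6}  →  sig = (2; 1,1,2)
  P={0,7}:  v_{0} + v_{7} = 2·v_{4} + v_{6}  →  sig = (2; 1,2)
  P={1,7}:  v_{1} + v_{7} = v_{3} + 3·v_{4} + 2·v_{6}  →  sig = (2; 1,2,3)
  P={2,3,7}:  v_{2} + v_{3} + v_{7} = v_{5}  →  sig = (3; 1)
  P={4,5,6}:  v_{4} + v_{5} + v_{6} = v_{7}  →  sig = (3; 1)
  P={2,3,4,6}:  v_{2} + v_{3} + v_{4} + v_{6} = 0  →  sig = (4; —)
  P={0,3,4,6}:  v_{0} + v_{3} + v_{4} + v_{6} = v_{1}  →  sig = (4; 1)

so the primitive-relation signature multiset is
    |P|=2: 5 collections, coeffs (1), (1), (1,1,2), (1,2), (1,2,3)
    |P|=3: 2 collections, coeffs (1), (1)
    |P|=4: 2 collections, coeffs (), (1)


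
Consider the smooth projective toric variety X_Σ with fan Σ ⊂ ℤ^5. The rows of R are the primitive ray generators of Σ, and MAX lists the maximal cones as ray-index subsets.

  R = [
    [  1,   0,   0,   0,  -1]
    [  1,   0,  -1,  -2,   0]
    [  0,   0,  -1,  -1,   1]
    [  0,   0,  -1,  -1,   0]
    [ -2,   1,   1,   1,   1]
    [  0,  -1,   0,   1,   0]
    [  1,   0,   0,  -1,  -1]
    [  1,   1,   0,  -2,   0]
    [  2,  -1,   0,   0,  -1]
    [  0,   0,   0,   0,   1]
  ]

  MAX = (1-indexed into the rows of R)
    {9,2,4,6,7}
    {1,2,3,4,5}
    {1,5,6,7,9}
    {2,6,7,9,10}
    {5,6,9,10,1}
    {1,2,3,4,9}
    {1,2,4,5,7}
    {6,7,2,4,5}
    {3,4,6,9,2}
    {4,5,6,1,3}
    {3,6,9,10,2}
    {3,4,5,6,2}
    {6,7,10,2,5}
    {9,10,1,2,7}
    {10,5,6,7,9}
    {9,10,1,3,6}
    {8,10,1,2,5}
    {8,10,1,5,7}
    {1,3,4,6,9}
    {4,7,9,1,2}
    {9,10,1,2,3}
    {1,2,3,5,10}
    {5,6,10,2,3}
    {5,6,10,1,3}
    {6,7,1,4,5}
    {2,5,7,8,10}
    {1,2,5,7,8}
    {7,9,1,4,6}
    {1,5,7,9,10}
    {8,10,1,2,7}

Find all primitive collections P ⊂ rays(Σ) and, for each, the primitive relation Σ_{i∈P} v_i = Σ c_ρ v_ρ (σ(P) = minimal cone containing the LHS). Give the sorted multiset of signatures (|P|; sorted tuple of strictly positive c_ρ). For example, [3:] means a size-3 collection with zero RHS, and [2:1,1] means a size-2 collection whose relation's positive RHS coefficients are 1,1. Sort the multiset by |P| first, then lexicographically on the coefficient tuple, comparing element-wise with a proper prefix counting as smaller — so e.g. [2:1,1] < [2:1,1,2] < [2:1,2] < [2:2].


Σ has 12 primitive collections:

  {3,7}:  v_{3} + v_{7} = v_{2} — sig = [2:1]
  {4,10}:  v_{4} + v_{10} = v_{3} — sig = [2:1]
  {6,8}:  v_{6} + v_{8} = v_{7} + v_{10} — sig = [2:1,1]
  {3,8}:  v_{3} + v_{8} = v_{1} + 2·v_{2} + v_{5} + v_{10} — sig = [2:1,1,1,2]
  {4,8}:  v_{4} + v_{8} = v_{1} + 2·v_{2} + v_{5} — sig = [2:1,1,2]
  {8,9}:  v_{8} + v_{9} = v_{1} + 2·v_{7} + 2·v_{10} — sig = [2:1,2,2]
  {4,5,9}:  v_{4} + v_{5} + v_{9} = 0 — sig = [3:]
  {3,5,9}:  v_{3} + v_{5} + v_{9} = v_{10} — sig = [3:1]
  {1,2,6}:  v_{1} + v_{2} + v_{6} = v_{4} + v_{9} — sig = [3:1,1]
  {2,5,9}:  v_{2} + v_{5} + v_{9} = v_{7} + v_{10} — sig = [3:1,1]
  {1,6,7,10}:  v_{1} + v_{6} + v_{7} + v_{10} = v_{9} — sig = [4:1]
  {1,2,5,7,10}:  v_{1} + v_{2} + v_{5} + v_{7} + v_{10} = v_{8} — sig = [5:1]

Signatures (|P|; sorted positive RHS coefficients), sorted:
[[2:1], [2:1], [2:1,1], [2:1,1,1,2], [2:1,1,2], [2:1,2,2], [3:], [3:1], [3:1,1], [3:1,1], [4:1], [5:1]]


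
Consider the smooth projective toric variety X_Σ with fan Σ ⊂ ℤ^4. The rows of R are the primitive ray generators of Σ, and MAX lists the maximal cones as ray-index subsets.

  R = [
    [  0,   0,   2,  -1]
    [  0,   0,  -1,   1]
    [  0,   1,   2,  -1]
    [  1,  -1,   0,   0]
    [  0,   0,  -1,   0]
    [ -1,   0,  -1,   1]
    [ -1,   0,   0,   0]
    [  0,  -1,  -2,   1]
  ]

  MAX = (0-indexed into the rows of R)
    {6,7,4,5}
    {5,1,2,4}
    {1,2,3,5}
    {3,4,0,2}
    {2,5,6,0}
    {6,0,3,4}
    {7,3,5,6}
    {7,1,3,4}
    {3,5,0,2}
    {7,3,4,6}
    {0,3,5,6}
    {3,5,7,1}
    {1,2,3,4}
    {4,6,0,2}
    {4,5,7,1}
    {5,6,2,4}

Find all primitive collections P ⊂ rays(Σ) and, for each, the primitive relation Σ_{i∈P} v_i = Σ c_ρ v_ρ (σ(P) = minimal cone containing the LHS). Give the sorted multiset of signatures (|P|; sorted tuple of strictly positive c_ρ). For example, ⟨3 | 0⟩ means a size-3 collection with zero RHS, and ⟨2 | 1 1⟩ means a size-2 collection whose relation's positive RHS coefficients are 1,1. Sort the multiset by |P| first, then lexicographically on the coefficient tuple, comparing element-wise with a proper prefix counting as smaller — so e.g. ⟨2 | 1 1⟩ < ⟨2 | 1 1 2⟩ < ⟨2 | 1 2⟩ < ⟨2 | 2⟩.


Δ(Σ) — 8 vertices, 7 min non-faces:

  P={2,7}:  v_{2} + v_{7} = 0 ; sig = ⟨2 | 0⟩
  P={1,6}:  v_{1} + v_{6} = v_{5} ; sig = ⟨2 | 1⟩
  P={0,7}:  v_{0} + v_{7} = v_{3} + v_{6} ; sig = ⟨2 | 1 1⟩
  P={0,1}:  v_{0} + v_{1} = v_{2} + v_{3} + v_{5} ; sig = ⟨2 | 1 1 1⟩
  P={0,4,5}:  v_{0} + v_{4} + v_{5} = v_{6} ; sig = ⟨3 | 1⟩
  P={2,3,6}:  v_{2} + v_{3} + v_{6} = v_{0} ; sig = ⟨3 | 1⟩
  P={3,4,5}:  v_{3} + v_{4} + v_{5} = v_{7} ; sig = ⟨3 | 1⟩

Hence PRS(X_Σ) =
{ ⟨2 | 0⟩,  ⟨2 | 1⟩,  ⟨2 | 1 1⟩,  ⟨2 | 1 1 1⟩,  ⟨3 | 1⟩ ×3 }


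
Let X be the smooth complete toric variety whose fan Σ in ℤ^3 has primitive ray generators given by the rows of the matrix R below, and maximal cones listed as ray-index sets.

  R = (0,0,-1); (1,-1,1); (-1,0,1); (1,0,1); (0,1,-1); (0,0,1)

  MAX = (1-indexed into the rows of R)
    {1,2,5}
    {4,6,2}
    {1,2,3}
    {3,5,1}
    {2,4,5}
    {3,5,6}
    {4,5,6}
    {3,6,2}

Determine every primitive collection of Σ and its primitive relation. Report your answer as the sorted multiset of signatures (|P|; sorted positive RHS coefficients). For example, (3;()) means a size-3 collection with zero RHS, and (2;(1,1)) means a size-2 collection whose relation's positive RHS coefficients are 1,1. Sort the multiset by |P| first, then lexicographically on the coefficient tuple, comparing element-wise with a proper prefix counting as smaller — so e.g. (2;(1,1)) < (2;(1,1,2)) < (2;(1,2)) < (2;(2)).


Δ(Σ) — 6 vertices, 5 min non-faces:

  P={1,6}:  v_{1} + v_{6} = 0  so sig = (2;())
  P={1,4}:  v_{1} + v_{4} = v_{2} + v_{5}  so sig = (2;(1,1))
  P={3,4}:  v_{3} + v_{4} = 2·v_{6}  so sig = (2;(2))
  P={2,3,5}:  v_{2} + v_{3} + v_{5} = v_{6}  so sig = (3;(1))
  P={2,5,6}:  v_{2} + v_{5} + v_{6} = v_{4}  so sig = (3;(1))

Signatures (|P|; sorted positive RHS coefficients), sorted:
{ (2;()),  (2;(1,1)),  (2;(2)),  (3;(1)) ×2 }


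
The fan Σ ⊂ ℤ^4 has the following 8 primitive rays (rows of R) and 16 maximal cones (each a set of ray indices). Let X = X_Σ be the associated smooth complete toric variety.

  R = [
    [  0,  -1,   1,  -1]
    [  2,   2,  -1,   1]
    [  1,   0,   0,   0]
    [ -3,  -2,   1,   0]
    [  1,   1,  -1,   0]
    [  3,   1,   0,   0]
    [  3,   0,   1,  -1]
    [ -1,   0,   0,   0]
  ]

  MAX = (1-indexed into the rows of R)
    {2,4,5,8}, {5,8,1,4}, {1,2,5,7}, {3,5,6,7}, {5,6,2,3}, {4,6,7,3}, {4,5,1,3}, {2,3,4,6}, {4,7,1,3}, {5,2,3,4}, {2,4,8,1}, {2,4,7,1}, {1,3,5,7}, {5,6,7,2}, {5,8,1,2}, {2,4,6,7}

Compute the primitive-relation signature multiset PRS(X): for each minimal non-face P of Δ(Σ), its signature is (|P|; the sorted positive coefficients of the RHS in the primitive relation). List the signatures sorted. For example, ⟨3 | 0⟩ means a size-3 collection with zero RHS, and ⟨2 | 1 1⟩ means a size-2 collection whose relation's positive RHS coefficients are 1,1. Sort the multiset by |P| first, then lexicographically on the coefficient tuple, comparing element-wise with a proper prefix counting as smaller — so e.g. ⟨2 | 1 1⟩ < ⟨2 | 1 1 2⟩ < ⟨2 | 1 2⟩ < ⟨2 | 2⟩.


|primitive collections| = 9. Relations:

  P = {3,8}:  v_{3} + v_{8} = 0  ⇒ sig = ⟨2 | 0⟩
  P = {1,6}:  v_{1} + v_{6} = v_{7}  ⇒ sig = ⟨2 | 1⟩
  P = {6,8}:  v_{6} + v_{8} = v_{1} + v_{2}  ⇒ sig = ⟨2 | 1 1⟩
  P = {7,8}:  v_{7} + v_{8} = 2·v_{1} + v_{2}  ⇒ sig = ⟨2 | 1 2⟩
  P = {1,2,3}:  v_{1} + v_{2} + v_{3} = v_{6}  ⇒ sig = ⟨3 | 1⟩
  P = {4,5,6}:  v_{4} + v_{5} + v_{6} = v_{3}  ⇒ sig = ⟨3 | 1⟩
  P = {4,5,7}:  v_{4} + v_{5} + v_{7} = v_{1} + v_{3}  ⇒ sig = ⟨3 | 1 1⟩
  P = {2,3,7}:  v_{2} + v_{3} + v_{7} = 2·v_{6}  ⇒ sig = ⟨3 | 2⟩
  P = {1,2,4,5}:  v_{1} + v_{2} + v_{4} + v_{5} = 0  ⇒ sig = ⟨4 | 0⟩

so the primitive-relation signature multiset is
    ⟨2 | 0⟩
    ⟨2 | 1⟩
    ⟨2 | 1 1⟩
    ⟨2 | 1 2⟩
    ⟨3 | 1⟩
    ⟨3 | 1⟩
    ⟨3 | 1 1⟩
    ⟨3 | 2⟩
    ⟨4 | 0⟩


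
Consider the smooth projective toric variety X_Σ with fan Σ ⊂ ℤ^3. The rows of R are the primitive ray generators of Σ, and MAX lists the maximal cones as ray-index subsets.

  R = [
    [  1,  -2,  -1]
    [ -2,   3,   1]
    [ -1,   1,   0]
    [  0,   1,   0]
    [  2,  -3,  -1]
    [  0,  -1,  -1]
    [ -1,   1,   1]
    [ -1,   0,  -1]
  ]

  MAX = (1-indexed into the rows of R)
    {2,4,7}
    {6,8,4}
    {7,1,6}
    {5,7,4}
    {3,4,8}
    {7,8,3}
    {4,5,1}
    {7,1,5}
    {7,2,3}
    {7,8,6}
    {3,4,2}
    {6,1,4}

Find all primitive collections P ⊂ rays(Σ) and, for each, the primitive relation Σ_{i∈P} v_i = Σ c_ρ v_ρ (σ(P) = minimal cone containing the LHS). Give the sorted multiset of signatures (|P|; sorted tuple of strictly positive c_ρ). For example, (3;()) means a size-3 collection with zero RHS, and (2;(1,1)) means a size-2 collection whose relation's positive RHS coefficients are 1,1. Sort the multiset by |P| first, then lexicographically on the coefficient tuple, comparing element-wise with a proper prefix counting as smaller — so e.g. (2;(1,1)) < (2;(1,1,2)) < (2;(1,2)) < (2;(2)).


14 minimal non-faces of Δ(Σ) (on 8 rays):

  P={2,5}:  v_{2} + v_{5} = 0 ; sig = (2;())
  P={1,2}:  v_{1} + v_{2} = v_{3} ; sig = (2;(1))
  P={1,3}:  v_{1} + v_{3} = v_{6} ; sig = (2;(1))
  P={3,5}:  v_{3} + v_{5} = v_{1} ; sig = (2;(1))
  P={3,6}:  v_{3} + v_{6} = v_{8} ; sig = (2;(1))
  P={5,8}:  v_{5} + v_{8} = v_{1} + v_{6} ; sig = (2;(1,1))
  P={1,8}:  v_{1} + v_{8} = 2·v_{6} ; sig = (2;(2))
  P={2,6}:  v_{2} + v_{6} = 2·v_{3} ; sig = (2;(2))
  P={5,6}:  v_{5} + v_{6} = 2·v_{1} ; sig = (2;(2))
  P={2,8}:  v_{2} + v_{8} = 3·v_{3} ; sig = (2;(3))
  P={1,4,7}:  v_{1} + v_{4} + v_{7} = 0 ; sig = (3;())
  P={3,4,7}:  v_{3} + v_{4} + v_{7} = v_{2} ; sig = (3;(1))
  P={4,6,7}:  v_{4} + v_{6} + v_{7} = v_{3} ; sig = (3;(1))
  P={4,7,8}:  v_{4} + v_{7} + v_{8} = 2·v_{3} ; sig = (3;(2))

so the primitive-relation signature multiset is
{ (2;()),  (2;(1)) ×4,  (2;(1,1)),  (2;(2)) ×3,  (2;(3)),  (3;()),  (3;(1)) ×2,  (3;(2)) }


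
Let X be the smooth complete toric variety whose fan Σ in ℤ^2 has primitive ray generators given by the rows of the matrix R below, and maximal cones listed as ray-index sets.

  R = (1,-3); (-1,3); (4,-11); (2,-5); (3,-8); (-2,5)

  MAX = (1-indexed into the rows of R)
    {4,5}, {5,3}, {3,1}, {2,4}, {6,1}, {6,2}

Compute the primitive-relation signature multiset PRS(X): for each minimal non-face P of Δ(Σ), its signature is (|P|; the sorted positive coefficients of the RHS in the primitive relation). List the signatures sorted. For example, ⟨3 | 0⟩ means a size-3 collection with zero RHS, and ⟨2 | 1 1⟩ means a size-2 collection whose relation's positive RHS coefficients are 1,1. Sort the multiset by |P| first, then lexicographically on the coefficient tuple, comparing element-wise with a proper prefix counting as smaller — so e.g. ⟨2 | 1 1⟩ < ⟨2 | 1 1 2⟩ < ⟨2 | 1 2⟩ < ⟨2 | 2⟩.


Minimal non-faces — 9 found among 6 rays, 6 max cones:

  P={1,2}:  v_{1} + v_{2} = 0  ⇒ sig = ⟨2 | 0⟩
  P={4,6}:  v_{4} + v_{6} = 0  ⇒ sig = ⟨2 | 0⟩
  P={1,4}:  v_{1} + v_{4} = v_{5}  ⇒ sig = ⟨2 | 1⟩
  P={1,5}:  v_{1} + v_{5} = v_{3}  ⇒ sig = ⟨2 | 1⟩
  P={2,3}:  v_{2} + v_{3} = v_{5}  ⇒ sig = ⟨2 | 1⟩
  P={2,5}:  v_{2} + v_{5} = v_{4}  ⇒ sig = ⟨2 | 1⟩
  P={5,6}:  v_{5} + v_{6} = v_{1}  ⇒ sig = ⟨2 | 1⟩
  P={3,4}:  v_{3} + v_{4} = 2·v_{5}  ⇒ sig = ⟨2 | 2⟩
  P={3,6}:  v_{3} + v_{6} = 2·v_{1}  ⇒ sig = ⟨2 | 2⟩

so the primitive-relation signature multiset is
[⟨2 | 0⟩, ⟨2 | 0⟩, ⟨2 | 1⟩, ⟨2 | 1⟩, ⟨2 | 1⟩, ⟨2 | 1⟩, ⟨2 | 1⟩, ⟨2 | 2⟩, ⟨2 | 2⟩]


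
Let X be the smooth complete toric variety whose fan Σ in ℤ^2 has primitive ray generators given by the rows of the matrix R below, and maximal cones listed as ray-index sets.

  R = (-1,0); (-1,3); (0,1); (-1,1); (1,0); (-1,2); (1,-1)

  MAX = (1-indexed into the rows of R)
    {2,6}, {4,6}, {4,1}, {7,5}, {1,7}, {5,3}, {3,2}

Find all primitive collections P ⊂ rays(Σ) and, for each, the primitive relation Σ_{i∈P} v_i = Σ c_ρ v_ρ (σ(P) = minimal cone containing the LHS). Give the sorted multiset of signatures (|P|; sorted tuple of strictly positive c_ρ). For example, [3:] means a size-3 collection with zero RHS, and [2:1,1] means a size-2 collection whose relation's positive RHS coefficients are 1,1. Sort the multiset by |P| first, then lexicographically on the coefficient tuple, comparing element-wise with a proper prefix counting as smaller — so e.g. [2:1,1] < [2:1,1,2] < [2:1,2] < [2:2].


14 collections generate NE(X_Σ); each relation:

  {1,5}:  v_{1} + v_{5} = 0 ; sig = [2:]
  {4,7}:  v_{4} + v_{7} = 0 ; sig = [2:]
  {1,3}:  v_{1} + v_{3} = v_{4} ; sig = [2:1]
  {3,4}:  v_{3} + v_{4} = v_{6} ; sig = [2:1]
  {3,6}:  v_{3} + v_{6} = v_{2} ; sig = [2:1]
  {3,7}:  v_{3} + v_{7} = v_{5} ; sig = [2:1]
  {4,5}:  v_{4} + v_{5} = v_{3} ; sig = [2:1]
  {6,7}:  v_{6} + v_{7} = v_{3} ; sig = [2:1]
  {1,2}:  v_{1} + v_{2} = v_{4} + v_{6} ; sig = [2:1,1]
  {1,6}:  v_{1} + v_{6} = 2·v_{4} ; sig = [2:2]
  {2,4}:  v_{2} + v_{4} = 2·v_{6} ; sig = [2:2]
  {2,7}:  v_{2} + v_{7} = 2·v_{3} ; sig = [2:2]
  {5,6}:  v_{5} + v_{6} = 2·v_{3} ; sig = [2:2]
  {2,5}:  v_{2} + v_{5} = 3·v_{3} ; sig = [2:3]

Signatures (|P|; sorted positive RHS coefficients), sorted:
{ [2:] ×2,  [2:1] ×6,  [2:1,1],  [2:2] ×4,  [2:3] }


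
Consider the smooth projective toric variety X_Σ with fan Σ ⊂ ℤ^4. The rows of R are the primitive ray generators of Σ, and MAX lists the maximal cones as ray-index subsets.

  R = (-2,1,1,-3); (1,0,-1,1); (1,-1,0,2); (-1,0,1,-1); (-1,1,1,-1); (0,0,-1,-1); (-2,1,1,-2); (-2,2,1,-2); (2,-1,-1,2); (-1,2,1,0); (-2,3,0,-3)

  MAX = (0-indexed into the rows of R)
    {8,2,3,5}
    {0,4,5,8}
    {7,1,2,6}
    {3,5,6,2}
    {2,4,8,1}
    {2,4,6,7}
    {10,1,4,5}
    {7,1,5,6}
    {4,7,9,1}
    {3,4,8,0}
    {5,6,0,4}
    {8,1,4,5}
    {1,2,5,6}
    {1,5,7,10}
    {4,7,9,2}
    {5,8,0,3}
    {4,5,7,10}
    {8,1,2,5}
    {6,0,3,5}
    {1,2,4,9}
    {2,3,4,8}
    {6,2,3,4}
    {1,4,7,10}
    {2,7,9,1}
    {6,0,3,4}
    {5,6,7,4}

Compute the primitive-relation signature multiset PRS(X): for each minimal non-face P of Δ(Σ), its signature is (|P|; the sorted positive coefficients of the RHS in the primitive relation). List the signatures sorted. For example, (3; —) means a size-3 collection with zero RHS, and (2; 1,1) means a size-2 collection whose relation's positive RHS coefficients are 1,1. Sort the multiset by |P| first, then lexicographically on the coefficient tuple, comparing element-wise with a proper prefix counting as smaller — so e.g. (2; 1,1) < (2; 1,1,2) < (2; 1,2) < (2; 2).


Σ has 24 primitive collections:

  P={1,3}:  v_{1} + v_{3} = 0 — sig = (2; —)
  P={6,8}:  v_{6} + v_{8} = 0 — sig = (2; —)
  P={0,2}:  v_{0} + v_{2} = v_{3} — sig = (2; 1)
  P={0,1}:  v_{0} + v_{1} = v_{4} + v_{5} — sig = (2; 1,1)
  P={0,9}:  v_{0} + v_{9} = v_{4} + v_{7} — sig = (2; 1,1)
  P={2,10}:  v_{2} + v_{10} = v_{1} + v_{7} — sig = (2; 1,1)
  P={3,7}:  v_{3} + v_{7} = v_{4} + v_{6} — sig = (2; 1,1)
  P={5,9}:  v_{5} + v_{9} = v_{1} + v_{7} — sig = (2; 1,1)
  P={7,8}:  v_{7} + v_{8} = v_{1} + v_{4} — sig = (2; 1,1)
  P={3,9}:  v_{3} + v_{9} = v_{2} + v_{4} + v_{7} — sig = (2; 1,1,1)
  P={3,10}:  v_{3} + v_{10} = v_{4} + v_{5} + v_{7} — sig = (2; 1,1,1)
  P={0,7}:  v_{0} + v_{7} = 2·v_{4} + v_{5} + v_{6} — sig = (2; 1,1,2)
  P={6,9}:  v_{6} + v_{9} = v_{2} + 2·v_{7} — sig = (2; 1,2)
  P={6,10}:  v_{6} + v_{10} = v_{5} + 2·v_{7} — sig = (2; 1,2)
  P={0,10}:  v_{0} + v_{10} = 2·v_{4} + 2·v_{5} + v_{7} — sig = (2; 1,2,2)
  P={8,9}:  v_{8} + v_{9} = 2·v_{1} + v_{2} + 2·v_{4} — sig = (2; 1,2,2)
  P={8,10}:  v_{8} + v_{10} = 2·v_{1} + 2·v_{4} + v_{5} — sig = (2; 1,2,2)
  P={9,10}:  v_{9} + v_{10} = 2·v_{1} + v_{4} + 2·v_{7} — sig = (2; 1,2,2)
  P={2,4,5}:  v_{2} + v_{4} + v_{5} = 0 — sig = (3; —)
  P={1,4,6}:  v_{1} + v_{4} + v_{6} = v_{7} — sig = (3; 1)
  P={3,4,5}:  v_{3} + v_{4} + v_{5} = v_{0} — sig = (3; 1)
  P={2,5,7}:  v_{2} + v_{5} + v_{7} = v_{1} + v_{6} — sig = (3; 1,1)
  P={1,2,4,7}:  v_{1} + v_{2} + v_{4} + v_{7} = v_{9} — sig = (4; 1)
  P={1,4,5,7}:  v_{1} + v_{4} + v_{5} + v_{7} = v_{10} — sig = (4; 1)

so the primitive-relation signature multiset is
    (2; —)
    (2; —)
    (2; 1)
    (2; 1,1)
    (2; 1,1)
    (2; 1,1)
    (2; 1,1)
    (2; 1,1)
    (2; 1,1)
    (2; 1,1,1)
    (2; 1,1,1)
    (2; 1,1,2)
    (2; 1,2)
    (2; 1,2)
    (2; 1,2,2)
    (2; 1,2,2)
    (2; 1,2,2)
    (2; 1,2,2)
    (3; —)
    (3; 1)
    (3; 1)
    (3; 1,1)
    (4; 1)
    (4; 1)


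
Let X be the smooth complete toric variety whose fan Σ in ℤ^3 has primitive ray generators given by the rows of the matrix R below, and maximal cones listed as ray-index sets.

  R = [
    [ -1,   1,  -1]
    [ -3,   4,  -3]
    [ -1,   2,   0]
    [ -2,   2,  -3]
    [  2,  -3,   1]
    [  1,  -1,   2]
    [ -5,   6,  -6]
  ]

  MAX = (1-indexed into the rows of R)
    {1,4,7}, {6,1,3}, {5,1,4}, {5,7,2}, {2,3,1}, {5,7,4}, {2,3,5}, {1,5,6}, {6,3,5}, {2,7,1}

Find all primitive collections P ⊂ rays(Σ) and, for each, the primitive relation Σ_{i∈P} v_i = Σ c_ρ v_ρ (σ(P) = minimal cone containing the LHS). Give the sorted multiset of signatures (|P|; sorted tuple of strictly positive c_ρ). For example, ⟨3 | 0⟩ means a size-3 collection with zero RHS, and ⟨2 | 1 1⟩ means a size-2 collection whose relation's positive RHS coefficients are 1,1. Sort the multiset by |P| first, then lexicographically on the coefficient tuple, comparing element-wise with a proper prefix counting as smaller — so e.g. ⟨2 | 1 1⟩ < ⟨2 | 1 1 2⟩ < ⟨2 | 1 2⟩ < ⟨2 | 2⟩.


Primitive collections (9):

  {2,4}:  v_{2} + v_{4} = v_{7}  ⇒ sig = ⟨2 | 1⟩
  {3,4}:  v_{3} + v_{4} = v_{2}  ⇒ sig = ⟨2 | 1⟩
  {4,6}:  v_{4} + v_{6} = v_{1}  ⇒ sig = ⟨2 | 1⟩
  {2,6}:  v_{2} + v_{6} = v_{1} + v_{3}  ⇒ sig = ⟨2 | 1 1⟩
  {6,7}:  v_{6} + v_{7} = v_{1} + v_{2}  ⇒ sig = ⟨2 | 1 1⟩
  {3,7}:  v_{3} + v_{7} = 2·v_{2}  ⇒ sig = ⟨2 | 2⟩
  {1,3,5}:  v_{1} + v_{3} + v_{5} = 0  ⇒ sig = ⟨3 | 0⟩
  {1,2,5}:  v_{1} + v_{2} + v_{5} = v_{4}  ⇒ sig = ⟨3 | 1⟩
  {1,5,7}:  v_{1} + v_{5} + v_{7} = 2·v_{4}  ⇒ sig = ⟨3 | 2⟩

Signatures (|P|; sorted positive RHS coefficients), sorted:
    ⟨2 | 1⟩
    ⟨2 | 1⟩
    ⟨2 | 1⟩
    ⟨2 | 1 1⟩
    ⟨2 | 1 1⟩
    ⟨2 | 2⟩
    ⟨3 | 0⟩
    ⟨3 | 1⟩
    ⟨3 | 2⟩


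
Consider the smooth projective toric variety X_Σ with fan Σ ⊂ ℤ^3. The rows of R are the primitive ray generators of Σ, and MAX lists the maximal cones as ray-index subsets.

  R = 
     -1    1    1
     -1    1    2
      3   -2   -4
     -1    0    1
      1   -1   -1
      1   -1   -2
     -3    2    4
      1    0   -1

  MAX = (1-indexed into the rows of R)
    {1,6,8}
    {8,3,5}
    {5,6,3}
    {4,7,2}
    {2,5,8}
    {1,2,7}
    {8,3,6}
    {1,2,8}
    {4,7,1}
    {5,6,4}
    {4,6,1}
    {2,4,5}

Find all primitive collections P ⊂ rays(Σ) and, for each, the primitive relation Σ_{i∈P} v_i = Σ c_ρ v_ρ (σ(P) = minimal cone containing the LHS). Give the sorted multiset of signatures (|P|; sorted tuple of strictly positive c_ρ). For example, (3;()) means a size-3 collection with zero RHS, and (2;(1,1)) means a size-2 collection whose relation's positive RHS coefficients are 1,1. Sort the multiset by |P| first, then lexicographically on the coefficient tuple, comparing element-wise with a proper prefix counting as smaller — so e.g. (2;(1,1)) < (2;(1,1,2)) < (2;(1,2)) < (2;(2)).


12 collections generate NE(X_Σ); each relation:

  {1,5}:  v_{1} + v_{5} = 0  ⟹  sig = (2;())
  {2,6}:  v_{2} + v_{6} = 0  ⟹  sig = (2;())
  {3,7}:  v_{3} + v_{7} = 0  ⟹  sig = (2;())
  {4,8}:  v_{4} + v_{8} = 0  ⟹  sig = (2;())
  {1,3}:  v_{1} + v_{3} = v_{6} + v_{8}  ⟹  sig = (2;(1,1))
  {2,3}:  v_{2} + v_{3} = v_{5} + v_{8}  ⟹  sig = (2;(1,1))
  {3,4}:  v_{3} + v_{4} = v_{5} + v_{6}  ⟹  sig = (2;(1,1))
  {5,7}:  v_{5} + v_{7} = v_{2} + v_{4}  ⟹  sig = (2;(1,1))
  {6,7}:  v_{6} + v_{7} = v_{1} + v_{4}  ⟹  sig = (2;(1,1))
  {7,8}:  v_{7} + v_{8} = v_{1} + v_{2}  ⟹  sig = (2;(1,1))
  {1,2,4}:  v_{1} + v_{2} + v_{4} = v_{7}  ⟹  sig = (3;(1))
  {5,6,8}:  v_{5} + v_{6} + v_{8} = v_{3}  ⟹  sig = (3;(1))

Hence PRS(X_Σ) =
[(2;()), (2;()), (2;()), (2;()), (2;(1,1)), (2;(1,1)), (2;(1,1)), (2;(1,1)), (2;(1,1)), (2;(1,1)), (3;(1)), (3;(1))]


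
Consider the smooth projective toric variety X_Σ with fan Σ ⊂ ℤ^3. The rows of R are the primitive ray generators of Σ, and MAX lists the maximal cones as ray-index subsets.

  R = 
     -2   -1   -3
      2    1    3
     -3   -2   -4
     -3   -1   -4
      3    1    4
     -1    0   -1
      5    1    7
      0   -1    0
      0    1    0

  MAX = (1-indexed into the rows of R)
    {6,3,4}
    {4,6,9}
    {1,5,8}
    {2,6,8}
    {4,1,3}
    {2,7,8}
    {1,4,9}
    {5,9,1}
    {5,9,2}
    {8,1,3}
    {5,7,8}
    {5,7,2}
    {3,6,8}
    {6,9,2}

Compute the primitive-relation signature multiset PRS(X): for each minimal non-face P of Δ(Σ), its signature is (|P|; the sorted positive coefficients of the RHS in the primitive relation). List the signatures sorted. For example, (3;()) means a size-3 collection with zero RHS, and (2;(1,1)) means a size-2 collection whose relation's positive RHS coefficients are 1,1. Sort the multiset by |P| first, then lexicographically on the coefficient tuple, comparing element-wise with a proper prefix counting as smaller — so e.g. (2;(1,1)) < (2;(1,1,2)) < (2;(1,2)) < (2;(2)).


16 minimal non-faces of Δ(Σ) (on 9 rays):

  P={1,2}:  v_{1} + v_{2} = 0  ⟹  sig = (2;())
  P={4,5}:  v_{4} + v_{5} = 0  ⟹  sig = (2;())
  P={8,9}:  v_{8} + v_{9} = 0  ⟹  sig = (2;())
  P={1,6}:  v_{1} + v_{6} = v_{4}  ⟹  sig = (2;(1))
  P={2,4}:  v_{2} + v_{4} = v_{6}  ⟹  sig = (2;(1))
  P={3,5}:  v_{3} + v_{5} = v_{8}  ⟹  sig = (2;(1))
  P={3,9}:  v_{3} + v_{9} = v_{4}  ⟹  sig = (2;(1))
  P={4,8}:  v_{4} + v_{8} = v_{3}  ⟹  sig = (2;(1))
  P={5,6}:  v_{5} + v_{6} = v_{2}  ⟹  sig = (2;(1))
  P={1,7}:  v_{1} + v_{7} = v_{5} + v_{8}  ⟹  sig = (2;(1,1))
  P={2,3}:  v_{2} + v_{3} = v_{6} + v_{8}  ⟹  sig = (2;(1,1))
  P={4,7}:  v_{4} + v_{7} = v_{2} + v_{8}  ⟹  sig = (2;(1,1))
  P={7,9}:  v_{7} + v_{9} = v_{2} + v_{5}  ⟹  sig = (2;(1,1))
  P={3,7}:  v_{3} + v_{7} = v_{2} + 2·v_{8}  ⟹  sig = (2;(1,2))
  P={6,7}:  v_{6} + v_{7} = 2·v_{2} + v_{8}  ⟹  sig = (2;(1,2))
  P={2,5,8}:  v_{2} + v_{5} + v_{8} = v_{7}  ⟹  sig = (3;(1))

Signatures (|P|; sorted positive RHS coefficients), sorted:
{ (2;()) ×3,  (2;(1)) ×6,  (2;(1,1)) ×4,  (2;(1,2)) ×2,  (3;(1)) }


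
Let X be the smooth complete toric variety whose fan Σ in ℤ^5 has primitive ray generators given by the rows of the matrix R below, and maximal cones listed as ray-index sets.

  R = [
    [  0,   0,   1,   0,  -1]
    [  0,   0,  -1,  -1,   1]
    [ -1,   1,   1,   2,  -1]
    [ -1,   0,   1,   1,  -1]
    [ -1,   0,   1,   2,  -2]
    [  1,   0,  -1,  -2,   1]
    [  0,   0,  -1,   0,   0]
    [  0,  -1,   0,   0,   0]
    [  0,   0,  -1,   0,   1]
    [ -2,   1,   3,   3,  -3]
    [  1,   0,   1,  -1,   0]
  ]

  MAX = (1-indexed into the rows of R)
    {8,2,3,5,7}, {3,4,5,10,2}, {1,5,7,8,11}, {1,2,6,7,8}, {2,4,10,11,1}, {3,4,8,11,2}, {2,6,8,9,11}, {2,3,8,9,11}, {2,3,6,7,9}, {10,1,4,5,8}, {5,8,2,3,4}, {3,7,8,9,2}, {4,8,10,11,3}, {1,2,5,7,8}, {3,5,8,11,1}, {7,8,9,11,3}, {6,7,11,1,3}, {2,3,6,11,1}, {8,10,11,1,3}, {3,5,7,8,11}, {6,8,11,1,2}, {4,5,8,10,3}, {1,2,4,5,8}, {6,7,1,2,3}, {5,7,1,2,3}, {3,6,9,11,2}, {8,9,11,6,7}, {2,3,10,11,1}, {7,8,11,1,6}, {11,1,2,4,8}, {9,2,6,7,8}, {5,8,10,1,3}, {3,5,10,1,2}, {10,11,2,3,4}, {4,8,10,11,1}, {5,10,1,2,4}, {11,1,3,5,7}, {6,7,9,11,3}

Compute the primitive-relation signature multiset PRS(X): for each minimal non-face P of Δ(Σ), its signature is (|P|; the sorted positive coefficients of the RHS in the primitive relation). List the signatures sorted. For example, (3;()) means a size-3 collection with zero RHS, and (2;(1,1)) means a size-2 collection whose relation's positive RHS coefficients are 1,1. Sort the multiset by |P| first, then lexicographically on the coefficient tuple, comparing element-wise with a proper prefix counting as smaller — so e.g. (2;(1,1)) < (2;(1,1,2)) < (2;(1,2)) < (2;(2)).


|primitive collections| = 18. Relations:

  {1,9}:  v_{1} + v_{9} = 0  →  sig = (2;())
  {4,6}:  v_{4} + v_{6} = v_{1} + v_{2}  →  sig = (2;(1,1))
  {4,7}:  v_{4} + v_{7} = v_{2} + v_{5}  →  sig = (2;(1,1))
  {5,6}:  v_{5} + v_{6} = v_{1} + v_{7}  →  sig = (2;(1,1))
  {9,10}:  v_{9} + v_{10} = v_{3} + v_{4}  →  sig = (2;(1,1))
  {4,9}:  v_{4} + v_{9} = v_{2} + v_{3} + v_{8}  →  sig = (2;(1,1,1))
  {5,9}:  v_{5} + v_{9} = v_{3} + v_{7} + v_{8}  →  sig = (2;(1,1,1))
  {7,10}:  v_{7} + v_{10} = v_{1} + v_{2} + v_{3} + v_{5}  →  sig = (2;(1,1,1,1))
  {6,10}:  v_{6} + v_{10} = 2·v_{1} + v_{2} + v_{3}  →  sig = (2;(1,1,2))
  {3,6,8}:  v_{3} + v_{6} + v_{8} = 0  →  sig = (3;())
  {1,3,4}:  v_{1} + v_{3} + v_{4} = v_{10}  →  sig = (3;(1))
  {2,5,11}:  v_{2} + v_{5} + v_{11} = v_{1}  →  sig = (3;(1))
  {2,7,11}:  v_{2} + v_{7} + v_{11} = v_{6}  →  sig = (3;(1))
  {4,5,11}:  v_{4} + v_{5} + v_{11} = 2·v_{1} + v_{3} + v_{8}  →  sig = (3;(1,1,2))
  {5,10,11}:  v_{5} + v_{10} + v_{11} = 3·v_{1} + 2·v_{3} + v_{8}  →  sig = (3;(1,2,3))
  {2,8,10}:  v_{2} + v_{8} + v_{10} = 2·v_{4}  →  sig = (3;(2))
  {1,2,3,8}:  v_{1} + v_{2} + v_{3} + v_{8} = v_{4}  →  sig = (4;(1))
  {1,3,7,8}:  v_{1} + v_{3} + v_{7} + v_{8} = v_{5}  →  sig = (4;(1))

Sorted signature multiset PRS(X):
    |P|=2: 9 collections, coeffs (), (1,1), (1,1), (1,1), (1,1), (1,1,1), (1,1,1), (1,1,1,1), (1,1,2)
    |P|=3: 7 collections, coeffs (), (1), (1), (1), (1,1,2), (1,2,3), (2)
    |P|=4: 2 collections, coeffs (1), (1)


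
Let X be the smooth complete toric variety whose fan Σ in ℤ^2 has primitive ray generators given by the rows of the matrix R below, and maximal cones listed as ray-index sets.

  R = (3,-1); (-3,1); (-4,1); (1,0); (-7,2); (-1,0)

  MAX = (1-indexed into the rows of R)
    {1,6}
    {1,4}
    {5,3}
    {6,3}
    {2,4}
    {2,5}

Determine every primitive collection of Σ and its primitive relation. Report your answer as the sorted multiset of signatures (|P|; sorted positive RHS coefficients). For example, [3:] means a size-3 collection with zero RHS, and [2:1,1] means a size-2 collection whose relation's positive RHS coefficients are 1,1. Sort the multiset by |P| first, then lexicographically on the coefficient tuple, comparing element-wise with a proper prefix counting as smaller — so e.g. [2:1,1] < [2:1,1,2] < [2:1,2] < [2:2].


9 minimal non-faces of Δ(Σ) (on 6 rays):

  P = {1,2}:  v_{1} + v_{2} = 0  ⇒ sig = [2:]
  P = {4,6}:  v_{4} + v_{6} = 0  ⇒ sig = [2:]
  P = {1,3}:  v_{1} + v_{3} = v_{6}  ⇒ sig = [2:1]
  P = {1,5}:  v_{1} + v_{5} = v_{3}  ⇒ sig = [2:1]
  P = {2,3}:  v_{2} + v_{3} = v_{5}  ⇒ sig = [2:1]
  P = {2,6}:  v_{2} + v_{6} = v_{3}  ⇒ sig = [2:1]
  P = {3,4}:  v_{3} + v_{4} = v_{2}  ⇒ sig = [2:1]
  P = {4,5}:  v_{4} + v_{5} = 2·v_{2}  ⇒ sig = [2:2]
  P = {5,6}:  v_{5} + v_{6} = 2·v_{3}  ⇒ sig = [2:2]

so the primitive-relation signature multiset is
    |P|=2: 9 collections, coeffs (), (), (1), (1), (1), (1), (1), (2), (2)


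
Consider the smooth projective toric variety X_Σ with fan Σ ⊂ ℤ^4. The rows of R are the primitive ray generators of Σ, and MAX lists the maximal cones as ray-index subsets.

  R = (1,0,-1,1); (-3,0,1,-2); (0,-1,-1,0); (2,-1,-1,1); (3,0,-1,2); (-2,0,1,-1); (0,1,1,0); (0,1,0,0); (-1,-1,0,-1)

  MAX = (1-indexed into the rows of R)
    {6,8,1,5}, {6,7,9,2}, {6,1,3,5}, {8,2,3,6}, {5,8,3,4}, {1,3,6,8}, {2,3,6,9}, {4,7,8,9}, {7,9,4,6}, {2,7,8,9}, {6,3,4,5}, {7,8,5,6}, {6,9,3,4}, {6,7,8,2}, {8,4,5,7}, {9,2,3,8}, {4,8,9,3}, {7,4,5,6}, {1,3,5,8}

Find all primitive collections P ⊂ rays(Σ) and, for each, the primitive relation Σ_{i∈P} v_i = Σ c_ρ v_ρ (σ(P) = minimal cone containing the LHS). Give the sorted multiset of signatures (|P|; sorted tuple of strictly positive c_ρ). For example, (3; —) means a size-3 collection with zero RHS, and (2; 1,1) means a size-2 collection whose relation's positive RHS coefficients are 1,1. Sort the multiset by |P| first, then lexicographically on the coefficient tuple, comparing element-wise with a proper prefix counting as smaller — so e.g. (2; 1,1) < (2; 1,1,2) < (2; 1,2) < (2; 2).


11 minimal non-faces of Δ(Σ) (on 9 rays):

  {2,5}:  v_{2} + v_{5} = 0 — sig = (2; —)
  {3,7}:  v_{3} + v_{7} = 0 — sig = (2; —)
  {1,9}:  v_{1} + v_{9} = v_{3} — sig = (2; 1)
  {2,4}:  v_{2} + v_{4} = v_{9} — sig = (2; 1)
  {5,9}:  v_{5} + v_{9} = v_{4} — sig = (2; 1)
  {1,4}:  v_{1} + v_{4} = v_{3} + v_{5} — sig = (2; 1,1)
  {1,2}:  v_{1} + v_{2} = v_{3} + v_{6} + v_{8} — sig = (2; 1,1,1)
  {1,7}:  v_{1} + v_{7} = v_{5} + v_{6} + v_{8} — sig = (2; 1,1,1)
  {4,6,8}:  v_{4} + v_{6} + v_{8} = 0 — sig = (3; —)
  {6,8,9}:  v_{6} + v_{8} + v_{9} = v_{2} — sig = (3; 1)
  {3,5,6,8}:  v_{3} + v_{5} + v_{6} + v_{8} = v_{1} — sig = (4; 1)

Sorted signature multiset PRS(X):
    (2; —)
    (2; —)
    (2; 1)
    (2; 1)
    (2; 1)
    (2; 1,1)
    (2; 1,1,1)
    (2; 1,1,1)
    (3; —)
    (3; 1)
    (4; 1)


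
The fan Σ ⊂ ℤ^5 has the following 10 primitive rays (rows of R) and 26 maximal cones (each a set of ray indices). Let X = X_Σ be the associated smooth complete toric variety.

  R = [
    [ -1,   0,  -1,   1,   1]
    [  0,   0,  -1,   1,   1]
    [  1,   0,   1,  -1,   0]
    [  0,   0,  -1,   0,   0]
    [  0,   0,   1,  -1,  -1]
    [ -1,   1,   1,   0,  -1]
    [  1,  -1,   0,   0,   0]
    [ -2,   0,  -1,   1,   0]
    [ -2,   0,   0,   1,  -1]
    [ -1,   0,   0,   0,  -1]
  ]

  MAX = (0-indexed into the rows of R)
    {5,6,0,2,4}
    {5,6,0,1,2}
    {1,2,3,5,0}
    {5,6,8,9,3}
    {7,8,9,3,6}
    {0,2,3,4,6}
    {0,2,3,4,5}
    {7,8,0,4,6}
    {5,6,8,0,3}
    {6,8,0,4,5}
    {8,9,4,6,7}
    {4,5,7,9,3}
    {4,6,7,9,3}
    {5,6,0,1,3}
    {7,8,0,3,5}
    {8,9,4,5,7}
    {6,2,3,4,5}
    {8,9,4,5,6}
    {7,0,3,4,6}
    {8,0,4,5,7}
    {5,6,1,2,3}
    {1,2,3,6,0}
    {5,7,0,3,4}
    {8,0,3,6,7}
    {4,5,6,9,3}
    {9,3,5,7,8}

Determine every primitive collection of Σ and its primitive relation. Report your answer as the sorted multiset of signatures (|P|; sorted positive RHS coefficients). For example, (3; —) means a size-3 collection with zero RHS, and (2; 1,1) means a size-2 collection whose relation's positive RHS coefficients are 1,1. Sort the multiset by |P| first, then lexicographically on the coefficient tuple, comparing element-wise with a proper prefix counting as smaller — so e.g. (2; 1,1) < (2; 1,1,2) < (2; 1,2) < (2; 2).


The 12 primitive collections of Σ (r=10, n=5):

  {1,4}:  v_{1} + v_{4} = 0  so sig = (2; —)
  {0,9}:  v_{0} + v_{9} = v_{7}  so sig = (2; 1)
  {2,9}:  v_{2} + v_{9} = v_{4}  so sig = (2; 1)
  {2,7}:  v_{2} + v_{7} = v_{0} + v_{4}  so sig = (2; 1,1)
  {1,9}:  v_{1} + v_{9} = v_{0} + v_{3} + v_{5} + v_{6}  so sig = (2; 1,1,1,1)
  {2,8}:  v_{2} + v_{8} = v_{0} + v_{4} + v_{5} + v_{6}  so sig = (2; 1,1,1,1)
  {1,7}:  v_{1} + v_{7} = 2·v_{0} + v_{3} + v_{5} + v_{6}  so sig = (2; 1,1,1,2)
  {1,8}:  v_{1} + v_{8} = 2·v_{0} + v_{3} + 2·v_{5} + 2·v_{6}  so sig = (2; 1,2,2,2)
  {5,6,7}:  v_{5} + v_{6} + v_{7} = v_{8}  so sig = (3; 1)
  {3,4,8}:  v_{3} + v_{4} + v_{8} = 2·v_{9}  so sig = (3; 2)
  {0,2,3,5,6}:  v_{0} + v_{2} + v_{3} + v_{5} + v_{6} = 0  so sig = (5; —)
  {0,3,4,5,6}:  v_{0} + v_{3} + v_{4} + v_{5} + v_{6} = v_{9}  so sig = (5; 1)

Hence PRS(X_Σ) =
{ (2; —),  (2; 1) ×2,  (2; 1,1),  (2; 1,1,1,1) ×2,  (2; 1,1,1,2),  (2; 1,2,2,2),  (3; 1),  (3; 2),  (5; —),  (5; 1) }
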